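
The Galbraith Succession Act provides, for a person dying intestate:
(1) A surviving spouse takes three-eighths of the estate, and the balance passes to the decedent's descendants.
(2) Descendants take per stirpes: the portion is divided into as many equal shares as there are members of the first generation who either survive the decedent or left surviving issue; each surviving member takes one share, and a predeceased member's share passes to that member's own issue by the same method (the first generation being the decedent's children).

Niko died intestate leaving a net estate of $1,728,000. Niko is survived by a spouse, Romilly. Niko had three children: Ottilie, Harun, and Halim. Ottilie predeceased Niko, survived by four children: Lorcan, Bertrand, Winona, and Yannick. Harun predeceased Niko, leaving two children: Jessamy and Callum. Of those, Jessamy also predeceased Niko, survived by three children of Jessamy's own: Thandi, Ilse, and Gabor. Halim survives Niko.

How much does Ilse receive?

Ilse receives $60,000.

Romilly takes three-eighths of $1,728,000 = $648,000. The remaining $1,080,000 passes to the descendants.
The descendants' portion ($1,080,000) is divided into 3 shares of $360,000: Halim takes $360,000; Ottilie's $360,000 share passes to Ottilie's issue; Harun's $360,000 share passes to Harun's issue.
Ottilie's share ($360,000) is divided into 4 shares of $90,000: Lorcan, Bertrand, Winona, and Yannick each take $90,000.
Harun's share ($360,000) is divided into 2 shares of $180,000: Callum takes $180,000; Jessamy's $180,000 share passes to Jessamy's issue.
Jessamy's share ($180,000) is divided into 3 shares of $60,000: Thandi, Ilse, and Gabor each take $60,000.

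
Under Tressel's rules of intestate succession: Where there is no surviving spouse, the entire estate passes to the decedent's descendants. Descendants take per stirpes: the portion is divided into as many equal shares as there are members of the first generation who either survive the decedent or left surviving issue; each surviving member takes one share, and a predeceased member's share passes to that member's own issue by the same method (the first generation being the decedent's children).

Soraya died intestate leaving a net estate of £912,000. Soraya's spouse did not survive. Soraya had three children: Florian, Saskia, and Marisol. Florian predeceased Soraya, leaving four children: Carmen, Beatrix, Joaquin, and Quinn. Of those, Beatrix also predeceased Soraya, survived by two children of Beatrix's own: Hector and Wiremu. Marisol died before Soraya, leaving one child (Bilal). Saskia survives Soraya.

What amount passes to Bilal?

The entire £912,000 passes to the descendants.
That amount (£912,000) is divided into 3 shares of £304,000: Saskia takes £304,000; Florian's £304,000 share passes to Florian's issue; Marisol's £304,000 share passes to Marisol's issue.
Florian's share (£304,000) is divided into 4 shares of £76,000: Carmen, Joaquin, and Quinn each take £76,000; Beatrix's £76,000 share passes to Beatrix's issue.
Beatrix's share (£76,000) is divided into 2 shares of £38,000: Hector and Wiremu each take £38,000.
Marisol's share (£304,000) passes entirely to Bilal.

Bilal receives £304,000.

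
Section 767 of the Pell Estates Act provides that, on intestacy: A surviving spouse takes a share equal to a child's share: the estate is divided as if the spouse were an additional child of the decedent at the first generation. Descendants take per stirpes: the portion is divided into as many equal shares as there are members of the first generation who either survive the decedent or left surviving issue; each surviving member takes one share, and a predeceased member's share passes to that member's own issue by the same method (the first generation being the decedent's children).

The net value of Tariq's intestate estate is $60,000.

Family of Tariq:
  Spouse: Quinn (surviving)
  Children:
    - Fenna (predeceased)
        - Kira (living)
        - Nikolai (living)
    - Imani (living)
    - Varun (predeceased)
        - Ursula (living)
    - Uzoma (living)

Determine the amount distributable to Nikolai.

The spouse counts as an additional share at the children's level, so there are 5 primary shares of $12,000. Quinn takes one such share ($12,000).
The children's combined portion ($48,000) is divided into 4 shares of $12,000: Imani and Uzoma each take $12,000; Fenna's $12,000 share passes to Fenna's issue; Varun's $12,000 share passes to Varun's issue.
Fenna's share ($12,000) is divided into 2 shares of $6,000: Kira and Nikolai each take $6,000.
Varun's share ($12,000) passes entirely to Ursula.

Nikolai receives $6,000.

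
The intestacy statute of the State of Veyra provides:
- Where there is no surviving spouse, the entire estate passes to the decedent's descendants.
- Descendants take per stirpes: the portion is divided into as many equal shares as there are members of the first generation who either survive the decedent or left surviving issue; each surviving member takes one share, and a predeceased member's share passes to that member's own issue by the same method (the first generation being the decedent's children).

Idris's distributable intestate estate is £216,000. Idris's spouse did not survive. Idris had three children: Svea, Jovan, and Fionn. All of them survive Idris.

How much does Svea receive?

Svea receives £72,000.

The entire £216,000 passes to the descendants.
That amount (£216,000) is divided into 3 shares of £72,000: Svea, Jovan, and Fionn each take £72,000.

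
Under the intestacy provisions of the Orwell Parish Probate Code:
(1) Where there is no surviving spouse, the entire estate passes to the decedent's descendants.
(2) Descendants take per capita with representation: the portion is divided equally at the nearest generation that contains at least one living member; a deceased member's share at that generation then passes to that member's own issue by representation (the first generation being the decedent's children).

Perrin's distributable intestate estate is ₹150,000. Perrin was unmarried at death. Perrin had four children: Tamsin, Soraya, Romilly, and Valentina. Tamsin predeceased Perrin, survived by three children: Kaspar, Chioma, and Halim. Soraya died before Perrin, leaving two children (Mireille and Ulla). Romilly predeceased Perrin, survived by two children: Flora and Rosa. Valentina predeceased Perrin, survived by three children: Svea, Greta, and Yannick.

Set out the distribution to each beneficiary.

The entire ₹150,000 passes to the descendants.
No child survives, so the initial division is made at the grandchildren's generation.
That amount (₹150,000) is divided into 10 shares of ₹15,000: Kaspar, Chioma, Halim, Mireille, Ulla, Flora, Rosa, Svea, Greta, and Yannick each take ₹15,000.

Kaspar: ₹15,000; Chioma: ₹15,000; Halim: ₹15,000; Mireille: ₹15,000; Ulla: ₹15,000; Flora: ₹15,000; Rosa: ₹15,000; Svea: ₹15,000; Greta: ₹15,000; Yannick: ₹15,000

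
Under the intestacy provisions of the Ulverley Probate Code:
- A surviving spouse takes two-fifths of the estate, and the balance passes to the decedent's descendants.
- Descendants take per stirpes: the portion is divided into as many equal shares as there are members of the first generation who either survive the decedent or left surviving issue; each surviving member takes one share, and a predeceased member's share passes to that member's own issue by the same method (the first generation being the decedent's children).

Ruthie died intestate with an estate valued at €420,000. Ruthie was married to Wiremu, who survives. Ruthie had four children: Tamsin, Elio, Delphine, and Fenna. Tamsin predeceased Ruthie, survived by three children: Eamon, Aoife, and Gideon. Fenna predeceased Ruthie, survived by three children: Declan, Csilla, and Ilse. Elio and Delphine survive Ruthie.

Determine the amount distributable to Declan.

Declan receives €21,000.

Wiremu takes two-fifths of €420,000 = €168,000. The remaining €252,000 passes to the descendants.
The descendants' portion (€252,000) is divided into 4 shares of €63,000: Elio and Delphine each take €63,000; Tamsin's €63,000 share passes to Tamsin's issue; Fenna's €63,000 share passes to Fenna's issue.
Tamsin's share (€63,000) is divided into 3 shares of €21,000: Eamon, Aoife, and Gideon each take €21,000.
Fenna's share (€63,000) is divided into 3 shares of €21,000: Declan, Csilla, and Ilse each take €21,000.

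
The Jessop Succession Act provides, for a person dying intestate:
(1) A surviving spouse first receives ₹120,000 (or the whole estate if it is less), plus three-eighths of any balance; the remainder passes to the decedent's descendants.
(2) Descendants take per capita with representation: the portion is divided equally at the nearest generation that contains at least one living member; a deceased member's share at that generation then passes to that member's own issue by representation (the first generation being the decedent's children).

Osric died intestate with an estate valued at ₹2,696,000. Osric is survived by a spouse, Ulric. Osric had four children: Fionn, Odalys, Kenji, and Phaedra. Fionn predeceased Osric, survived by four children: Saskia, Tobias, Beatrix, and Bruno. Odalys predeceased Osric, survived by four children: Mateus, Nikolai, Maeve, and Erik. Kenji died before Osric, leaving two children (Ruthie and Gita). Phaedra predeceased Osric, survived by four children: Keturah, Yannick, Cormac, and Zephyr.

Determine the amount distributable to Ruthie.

Ulric first takes ₹120,000, leaving a balance of ₹2,576,000. Ulric then takes three-eighths of the balance (₹966,000), for a total of ₹1,086,000. The remaining ₹1,610,000 passes to the descendants.
No child survives, so the initial division is made at the grandchildren's generation.
The descendants' portion (₹1,610,000) is divided into 14 shares of ₹115,000: Saskia, Tobias, Beatrix, Bruno, Mateus, Nikolai, Maeve, Erik, Ruthie, Gita, Keturah, Yannick, Cormac, and Zephyr each take ₹115,000.

Ruthie receives ₹115,000.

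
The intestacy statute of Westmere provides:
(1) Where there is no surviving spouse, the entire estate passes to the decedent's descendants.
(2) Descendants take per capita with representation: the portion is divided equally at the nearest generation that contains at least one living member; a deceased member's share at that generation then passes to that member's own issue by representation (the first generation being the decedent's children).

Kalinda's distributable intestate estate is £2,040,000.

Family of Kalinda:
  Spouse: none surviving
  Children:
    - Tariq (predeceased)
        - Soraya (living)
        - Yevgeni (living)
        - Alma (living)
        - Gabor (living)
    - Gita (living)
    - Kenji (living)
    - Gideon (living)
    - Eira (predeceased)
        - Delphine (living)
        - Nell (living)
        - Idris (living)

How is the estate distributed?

Soraya: £102,000; Yevgeni: £102,000; Alma: £102,000; Gabor: £102,000; Gita: £408,000; Kenji: £408,000; Gideon: £408,000; Delphine: £136,000; Nell: £136,000; Idris: £136,000

The entire £2,040,000 passes to the descendants.
That amount (£2,040,000) is divided into 5 shares of £408,000: Gita, Kenji, and Gideon each take £408,000; Tariq's £408,000 share passes to Tariq's issue; Eira's £408,000 share passes to Eira's issue.
Tariq's share (£408,000) is divided into 4 shares of £102,000: Soraya, Yevgeni, Alma, and Gabor each take £102,000.
Eira's share (£408,000) is divided into 3 shares of £136,000: Delphine, Nell, and Idris each take £136,000.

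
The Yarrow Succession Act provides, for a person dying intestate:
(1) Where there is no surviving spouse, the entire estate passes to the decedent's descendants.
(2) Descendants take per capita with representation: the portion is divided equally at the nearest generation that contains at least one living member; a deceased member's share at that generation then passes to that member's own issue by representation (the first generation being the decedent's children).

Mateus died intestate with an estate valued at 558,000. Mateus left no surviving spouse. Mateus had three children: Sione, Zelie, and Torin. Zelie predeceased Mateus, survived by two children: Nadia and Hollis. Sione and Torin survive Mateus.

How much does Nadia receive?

The entire 558,000 passes to the descendants.
That amount (558,000) is divided into 3 shares of 186,000: Sione and Torin each take 186,000; Zelie's 186,000 share passes to Zelie's issue.
Zelie's share (186,000) is divided into 2 shares of 93,000: Nadia and Hollis each take 93,000.

Nadia receives 93,000.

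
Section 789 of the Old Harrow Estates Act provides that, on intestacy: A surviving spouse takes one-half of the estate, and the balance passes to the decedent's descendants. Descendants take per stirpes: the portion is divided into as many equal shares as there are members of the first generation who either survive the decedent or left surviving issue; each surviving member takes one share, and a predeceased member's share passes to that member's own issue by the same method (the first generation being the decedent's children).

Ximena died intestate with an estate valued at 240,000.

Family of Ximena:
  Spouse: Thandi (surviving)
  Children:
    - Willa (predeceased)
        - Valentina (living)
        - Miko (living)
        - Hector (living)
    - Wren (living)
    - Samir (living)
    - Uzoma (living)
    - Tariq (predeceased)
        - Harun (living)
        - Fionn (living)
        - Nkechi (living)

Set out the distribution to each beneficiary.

Thandi takes one-half of 240,000 = 120,000. The remaining 120,000 passes to the descendants.
The descendants' portion (120,000) is divided into 5 shares of 24,000: Wren, Samir, and Uzoma each take 24,000; Willa's 24,000 share passes to Willa's issue; Tariq's 24,000 share passes to Tariq's issue.
Willa's share (24,000) is divided into 3 shares of 8,000: Valentina, Miko, and Hector each take 8,000.
Tariq's share (24,000) is divided into 3 shares of 8,000: Harun, Fionn, and Nkechi each take 8,000.

Thandi: 120,000; Valentina: 8,000; Miko: 8,000; Hector: 8,000; Wren: 24,000; Samir: 24,000; Uzoma: 24,000; Harun: 8,000; Fionn: 8,000; Nkechi: 8,000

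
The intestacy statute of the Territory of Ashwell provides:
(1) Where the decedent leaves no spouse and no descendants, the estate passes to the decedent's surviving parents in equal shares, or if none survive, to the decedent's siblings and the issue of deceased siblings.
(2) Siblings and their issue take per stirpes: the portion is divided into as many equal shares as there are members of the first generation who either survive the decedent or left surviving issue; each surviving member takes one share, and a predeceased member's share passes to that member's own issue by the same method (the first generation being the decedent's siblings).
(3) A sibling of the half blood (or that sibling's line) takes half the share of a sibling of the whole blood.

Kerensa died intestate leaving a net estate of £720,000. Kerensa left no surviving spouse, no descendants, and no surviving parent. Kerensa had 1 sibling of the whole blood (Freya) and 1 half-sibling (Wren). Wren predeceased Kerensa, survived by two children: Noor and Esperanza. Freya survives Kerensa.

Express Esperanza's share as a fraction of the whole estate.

Esperanza receives 1/6 of the estate.

The entire £720,000 passes to the siblings and their issue.
Counting each half-blood sibling's line as half a unit, there are 3/2 units in £720,000, so one unit is £480,000. Whole-blood lines (Freya) take £480,000 each; half-blood lines (Wren) take £240,000 each.
Wren's share (£240,000) is divided into 2 shares of £120,000: Noor and Esperanza each take £120,000.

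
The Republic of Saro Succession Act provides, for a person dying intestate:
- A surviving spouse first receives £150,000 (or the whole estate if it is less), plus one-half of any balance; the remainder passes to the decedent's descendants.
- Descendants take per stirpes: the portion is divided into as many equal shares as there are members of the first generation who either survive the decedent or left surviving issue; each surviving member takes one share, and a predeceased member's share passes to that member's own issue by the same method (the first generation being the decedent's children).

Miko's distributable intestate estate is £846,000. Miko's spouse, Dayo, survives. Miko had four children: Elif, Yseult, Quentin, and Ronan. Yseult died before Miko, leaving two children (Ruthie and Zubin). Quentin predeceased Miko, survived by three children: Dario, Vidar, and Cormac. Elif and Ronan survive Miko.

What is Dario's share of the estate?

Dayo first takes £150,000, leaving a balance of £696,000. Dayo then takes one-half of the balance (£348,000), for a total of £498,000. The remaining £348,000 passes to the descendants.
The descendants' portion (£348,000) is divided into 4 shares of £87,000: Elif and Ronan each take £87,000; Yseult's £87,000 share passes to Yseult's issue; Quentin's £87,000 share passes to Quentin's issue.
Yseult's share (£87,000) is divided into 2 shares of £43,500: Ruthie and Zubin each take £43,500.
Quentin's share (£87,000) is divided into 3 shares of £29,000: Dario, Vidar, and Cormac each take £29,000.

Dario receives £29,000.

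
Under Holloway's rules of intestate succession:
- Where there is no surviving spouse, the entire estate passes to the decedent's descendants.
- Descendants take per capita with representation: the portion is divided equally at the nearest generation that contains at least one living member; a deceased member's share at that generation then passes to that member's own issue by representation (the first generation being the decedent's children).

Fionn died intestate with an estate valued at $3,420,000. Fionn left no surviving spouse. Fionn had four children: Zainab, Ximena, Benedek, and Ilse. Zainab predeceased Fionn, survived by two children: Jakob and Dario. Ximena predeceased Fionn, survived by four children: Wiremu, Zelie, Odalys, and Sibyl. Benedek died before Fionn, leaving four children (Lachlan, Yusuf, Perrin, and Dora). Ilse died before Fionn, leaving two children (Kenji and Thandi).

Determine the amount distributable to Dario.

The entire $3,420,000 passes to the descendants.
No child survives, so the initial division is made at the grandchildren's generation.
That amount ($3,420,000) is divided into 12 shares of $285,000: Jakob, Dario, Wiremu, Zelie, Odalys, Sibyl, Lachlan, Yusuf, Perrin, Dora, Kenji, and Thandi each take $285,000.

Dario receives $285,000.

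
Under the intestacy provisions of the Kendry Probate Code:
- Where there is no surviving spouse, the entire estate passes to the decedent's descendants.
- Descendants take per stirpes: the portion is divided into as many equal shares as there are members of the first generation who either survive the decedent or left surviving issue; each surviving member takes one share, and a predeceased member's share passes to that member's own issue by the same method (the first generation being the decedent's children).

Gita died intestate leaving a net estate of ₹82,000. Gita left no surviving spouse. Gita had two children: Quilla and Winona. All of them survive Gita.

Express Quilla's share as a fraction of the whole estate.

Quilla receives 1/2 of the estate.

The entire ₹82,000 passes to the descendants.
That amount (₹82,000) is divided into 2 shares of ₹41,000: Quilla and Winona each take ₹41,000.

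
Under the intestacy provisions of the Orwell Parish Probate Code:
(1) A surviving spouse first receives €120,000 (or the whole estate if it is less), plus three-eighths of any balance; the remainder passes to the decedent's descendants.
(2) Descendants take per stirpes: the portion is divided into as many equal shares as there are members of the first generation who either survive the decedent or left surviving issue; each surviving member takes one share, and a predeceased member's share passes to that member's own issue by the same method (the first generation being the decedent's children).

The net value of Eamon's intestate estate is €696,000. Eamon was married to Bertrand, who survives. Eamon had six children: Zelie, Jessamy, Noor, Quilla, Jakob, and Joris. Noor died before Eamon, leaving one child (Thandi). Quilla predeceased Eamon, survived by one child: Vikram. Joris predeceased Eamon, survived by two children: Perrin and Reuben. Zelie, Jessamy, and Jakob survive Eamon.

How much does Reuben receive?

Bertrand first takes €120,000, leaving a balance of €576,000. Bertrand then takes three-eighths of the balance (€216,000), for a total of €336,000. The remaining €360,000 passes to the descendants.
The descendants' portion (€360,000) is divided into 6 shares of €60,000: Zelie, Jessamy, and Jakob each take €60,000; Noor's €60,000 share passes to Noor's issue; Quilla's €60,000 share passes to Quilla's issue; Joris's €60,000 share passes to Joris's issue.
Noor's share (€60,000) passes entirely to Thandi.
Quilla's share (€60,000) passes entirely to Vikram.
Joris's share (€60,000) is divided into 2 shares of €30,000: Perrin and Reuben each take €30,000.

Reuben receives €30,000.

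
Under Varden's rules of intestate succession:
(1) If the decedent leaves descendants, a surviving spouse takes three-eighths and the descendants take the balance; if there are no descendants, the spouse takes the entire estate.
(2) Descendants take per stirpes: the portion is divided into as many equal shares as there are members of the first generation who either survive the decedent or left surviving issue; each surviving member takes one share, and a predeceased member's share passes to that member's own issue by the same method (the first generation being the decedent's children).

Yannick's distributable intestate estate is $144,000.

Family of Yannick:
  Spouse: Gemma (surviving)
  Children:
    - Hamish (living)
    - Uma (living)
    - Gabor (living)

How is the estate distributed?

Gemma takes three-eighths of $144,000 = $54,000. The remaining $90,000 passes to the descendants.
The descendants' portion ($90,000) is divided into 3 shares of $30,000: Hamish, Uma, and Gabor each take $30,000.

Gemma: $54,000; Hamish: $30,000; Uma: $30,000; Gabor: $30,000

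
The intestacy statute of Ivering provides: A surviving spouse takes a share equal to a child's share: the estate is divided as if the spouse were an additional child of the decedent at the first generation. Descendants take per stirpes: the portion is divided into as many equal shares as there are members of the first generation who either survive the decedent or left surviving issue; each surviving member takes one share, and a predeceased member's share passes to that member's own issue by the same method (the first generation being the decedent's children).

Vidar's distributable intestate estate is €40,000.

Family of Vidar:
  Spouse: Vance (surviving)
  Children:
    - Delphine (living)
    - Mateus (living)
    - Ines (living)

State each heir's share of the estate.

The spouse counts as an additional share at the children's level, so there are 4 primary shares of €10,000. Vance takes one such share (€10,000).
The children's combined portion (€30,000) is divided into 3 shares of €10,000: Delphine, Mateus, and Ines each take €10,000.

Vance: €10,000; Delphine: €10,000; Mateus: €10,000; Ines: €10,000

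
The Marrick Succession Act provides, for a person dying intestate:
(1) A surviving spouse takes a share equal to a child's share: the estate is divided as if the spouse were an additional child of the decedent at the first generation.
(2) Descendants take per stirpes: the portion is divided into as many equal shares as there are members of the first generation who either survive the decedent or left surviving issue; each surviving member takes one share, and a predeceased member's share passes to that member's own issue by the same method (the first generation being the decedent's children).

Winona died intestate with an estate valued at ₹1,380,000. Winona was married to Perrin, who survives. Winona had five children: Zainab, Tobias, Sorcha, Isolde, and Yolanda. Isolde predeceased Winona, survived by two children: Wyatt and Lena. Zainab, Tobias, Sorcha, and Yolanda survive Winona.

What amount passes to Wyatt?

Wyatt receives ₹115,000.

The spouse counts as an additional share at the children's level, so there are 6 primary shares of ₹230,000. Perrin takes one such share (₹230,000).
The children's combined portion (₹1,150,000) is divided into 5 shares of ₹230,000: Zainab, Tobias, Sorcha, and Yolanda each take ₹230,000; Isolde's ₹230,000 share passes to Isolde's issue.
Isolde's share (₹230,000) is divided into 2 shares of ₹115,000: Wyatt and Lena each take ₹115,000.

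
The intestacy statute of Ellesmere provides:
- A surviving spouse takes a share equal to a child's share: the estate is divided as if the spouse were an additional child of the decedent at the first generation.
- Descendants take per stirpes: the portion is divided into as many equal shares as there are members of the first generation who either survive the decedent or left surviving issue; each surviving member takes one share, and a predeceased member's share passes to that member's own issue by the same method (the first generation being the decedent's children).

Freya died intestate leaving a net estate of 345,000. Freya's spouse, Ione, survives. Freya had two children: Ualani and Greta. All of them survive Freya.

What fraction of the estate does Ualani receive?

The spouse counts as an additional share at the children's level, so there are 3 primary shares of 115,000. Ione takes one such share (115,000).
The children's combined portion (230,000) is divided into 2 shares of 115,000: Ualani and Greta each take 115,000.

Ualani receives 1/3 of the estate.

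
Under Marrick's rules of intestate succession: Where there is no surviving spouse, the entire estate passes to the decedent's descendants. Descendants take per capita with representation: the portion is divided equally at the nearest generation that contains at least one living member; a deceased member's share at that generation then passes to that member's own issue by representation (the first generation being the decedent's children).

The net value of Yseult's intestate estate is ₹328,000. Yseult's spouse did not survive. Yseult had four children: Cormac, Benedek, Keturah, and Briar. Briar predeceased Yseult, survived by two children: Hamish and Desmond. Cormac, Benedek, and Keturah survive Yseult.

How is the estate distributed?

The entire ₹328,000 passes to the descendants.
That amount (₹328,000) is divided into 4 shares of ₹82,000: Cormac, Benedek, and Keturah each take ₹82,000; Briar's ₹82,000 share passes to Briar's issue.
Briar's share (₹82,000) is divided into 2 shares of ₹41,000: Hamish and Desmond each take ₹41,000.

Cormac: ₹82,000; Benedek: ₹82,000; Keturah: ₹82,000; Hamish: ₹41,000; Desmond: ₹41,000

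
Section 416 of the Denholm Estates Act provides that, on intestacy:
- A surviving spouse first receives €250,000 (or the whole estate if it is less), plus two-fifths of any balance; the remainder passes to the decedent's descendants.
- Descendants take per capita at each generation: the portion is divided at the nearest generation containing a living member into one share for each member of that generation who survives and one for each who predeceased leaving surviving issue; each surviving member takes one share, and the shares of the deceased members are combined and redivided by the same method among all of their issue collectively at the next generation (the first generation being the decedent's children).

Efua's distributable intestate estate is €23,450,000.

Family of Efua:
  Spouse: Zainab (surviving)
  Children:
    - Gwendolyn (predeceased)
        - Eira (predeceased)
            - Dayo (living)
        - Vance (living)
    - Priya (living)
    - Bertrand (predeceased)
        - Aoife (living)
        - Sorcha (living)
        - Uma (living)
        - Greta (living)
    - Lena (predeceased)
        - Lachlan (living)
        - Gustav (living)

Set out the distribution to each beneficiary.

Zainab: €9,530,000; Dayo: €1,305,000; Vance: €1,305,000; Priya: €3,480,000; Aoife: €1,305,000; Sorcha: €1,305,000; Uma: €1,305,000; Greta: €1,305,000; Lachlan: €1,305,000; Gustav: €1,305,000

Zainab first takes €250,000, leaving a balance of €23,200,000. Zainab then takes two-fifths of the balance (€9,280,000), for a total of €9,530,000. The remaining €13,920,000 passes to the descendants.
The descendants' portion (€13,920,000) is divided at the children's generation into 4 shares of €3,480,000. Priya takes €3,480,000. The 3 shares of the deceased (Gwendolyn, Bertrand, and Lena) are combined into a pool of €10,440,000.
That pool (€10,440,000) is divided at the grandchildren's generation into 8 shares of €1,305,000. Vance, Aoife, Sorcha, Uma, Greta, Lachlan, and Gustav each take €1,305,000. The remaining share for the deceased Eira (€1,305,000) is carried to the next generation.
That pool (€1,305,000) passes entirely to Dayo, the sole taker at the great-grandchildren's generation.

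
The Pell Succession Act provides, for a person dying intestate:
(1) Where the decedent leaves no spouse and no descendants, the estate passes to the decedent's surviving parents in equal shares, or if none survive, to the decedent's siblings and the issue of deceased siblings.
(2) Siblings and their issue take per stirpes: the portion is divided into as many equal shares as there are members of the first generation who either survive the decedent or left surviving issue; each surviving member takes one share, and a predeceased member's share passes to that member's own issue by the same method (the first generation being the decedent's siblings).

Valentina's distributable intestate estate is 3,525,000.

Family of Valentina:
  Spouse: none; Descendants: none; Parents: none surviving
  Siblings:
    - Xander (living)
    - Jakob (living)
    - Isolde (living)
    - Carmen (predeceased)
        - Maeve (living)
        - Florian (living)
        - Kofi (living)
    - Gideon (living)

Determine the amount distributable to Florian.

Florian receives 235,000.

The entire 3,525,000 passes to the siblings and their issue.
That amount (3,525,000) is divided into 5 shares of 705,000: Xander, Jakob, Isolde, and Gideon each take 705,000; Carmen's 705,000 share passes to Carmen's issue.
Carmen's share (705,000) is divided into 3 shares of 235,000: Maeve, Florian, and Kofi each take 235,000.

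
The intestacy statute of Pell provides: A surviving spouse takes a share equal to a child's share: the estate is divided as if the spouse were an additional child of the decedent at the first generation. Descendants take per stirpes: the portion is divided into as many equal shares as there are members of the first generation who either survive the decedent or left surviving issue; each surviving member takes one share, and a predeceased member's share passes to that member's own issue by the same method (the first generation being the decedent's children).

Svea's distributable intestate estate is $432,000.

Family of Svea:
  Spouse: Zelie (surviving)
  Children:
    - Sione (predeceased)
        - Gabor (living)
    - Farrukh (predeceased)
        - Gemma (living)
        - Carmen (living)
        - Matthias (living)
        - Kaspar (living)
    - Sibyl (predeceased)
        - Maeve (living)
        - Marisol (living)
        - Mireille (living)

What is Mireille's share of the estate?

Mireille receives $36,000.

The spouse counts as an additional share at the children's level, so there are 4 primary shares of $108,000. Zelie takes one such share ($108,000).
The children's combined portion ($324,000) is divided into 3 shares of $108,000: Sione's $108,000 share passes to Sione's issue; Farrukh's $108,000 share passes to Farrukh's issue; Sibyl's $108,000 share passes to Sibyl's issue.
Sione's share ($108,000) passes entirely to Gabor.
Farrukh's share ($108,000) is divided into 4 shares of $27,000: Gemma, Carmen, Matthias, and Kaspar each take $27,000.
Sibyl's share ($108,000) is divided into 3 shares of $36,000: Maeve, Marisol, and Mireille each take $36,000.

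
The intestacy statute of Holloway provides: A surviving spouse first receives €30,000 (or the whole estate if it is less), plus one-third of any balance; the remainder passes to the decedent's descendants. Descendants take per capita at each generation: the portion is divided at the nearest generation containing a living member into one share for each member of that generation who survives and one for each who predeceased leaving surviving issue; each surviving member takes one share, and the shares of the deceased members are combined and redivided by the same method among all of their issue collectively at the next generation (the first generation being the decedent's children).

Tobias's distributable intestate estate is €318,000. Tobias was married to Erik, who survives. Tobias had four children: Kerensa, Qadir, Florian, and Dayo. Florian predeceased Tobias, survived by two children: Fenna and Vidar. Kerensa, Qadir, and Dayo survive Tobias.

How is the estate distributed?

Erik: €126,000; Kerensa: €48,000; Qadir: €48,000; Fenna: €24,000; Vidar: €24,000; Dayo: €48,000

Erik first takes €30,000, leaving a balance of €288,000. Erik then takes one-third of the balance (€96,000), for a total of €126,000. The remaining €192,000 passes to the descendants.
The descendants' portion (€192,000) is divided at the children's generation into 4 shares of €48,000. Kerensa, Qadir, and Dayo each take €48,000. The remaining share for the deceased Florian (€48,000) is carried to the next generation.
That pool (€48,000) is divided at the grandchildren's generation equally among Fenna and Vidar: €24,000 each.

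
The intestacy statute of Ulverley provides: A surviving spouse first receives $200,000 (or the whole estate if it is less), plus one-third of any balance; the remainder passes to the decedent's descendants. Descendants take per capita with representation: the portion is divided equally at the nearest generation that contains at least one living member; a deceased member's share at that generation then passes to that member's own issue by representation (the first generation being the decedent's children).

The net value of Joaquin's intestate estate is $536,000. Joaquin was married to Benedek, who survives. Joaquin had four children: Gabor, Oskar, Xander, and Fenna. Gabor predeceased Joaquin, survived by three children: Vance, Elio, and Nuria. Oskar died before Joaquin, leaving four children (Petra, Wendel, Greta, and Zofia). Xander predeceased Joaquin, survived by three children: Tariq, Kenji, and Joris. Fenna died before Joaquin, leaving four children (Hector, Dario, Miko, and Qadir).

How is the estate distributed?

Benedek: $312,000; Vance: $16,000; Elio: $16,000; Nuria: $16,000; Petra: $16,000; Wendel: $16,000; Greta: $16,000; Zofia: $16,000; Tariq: $16,000; Kenji: $16,000; Joris: $16,000; Hector: $16,000; Dario: $16,000; Miko: $16,000; Qadir: $16,000

Benedek first takes $200,000, leaving a balance of $336,000. Benedek then takes one-third of the balance ($112,000), for a total of $312,000. The remaining $224,000 passes to the descendants.
No child survives, so the initial division is made at the grandchildren's generation.
The descendants' portion ($224,000) is divided into 14 shares of $16,000: Vance, Elio, Nuria, Petra, Wendel, Greta, Zofia, Tariq, Kenji, Joris, Hector, Dario, Miko, and Qadir each take $16,000.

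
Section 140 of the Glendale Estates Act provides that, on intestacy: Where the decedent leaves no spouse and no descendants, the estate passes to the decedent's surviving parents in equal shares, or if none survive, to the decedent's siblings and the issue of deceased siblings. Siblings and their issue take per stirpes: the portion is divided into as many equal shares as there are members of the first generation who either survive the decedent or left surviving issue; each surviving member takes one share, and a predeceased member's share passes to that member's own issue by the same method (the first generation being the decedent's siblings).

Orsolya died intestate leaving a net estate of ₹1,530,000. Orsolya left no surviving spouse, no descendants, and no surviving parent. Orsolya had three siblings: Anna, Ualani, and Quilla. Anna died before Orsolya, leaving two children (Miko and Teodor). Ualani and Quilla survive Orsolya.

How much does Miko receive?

Miko receives ₹255,000.

The entire ₹1,530,000 passes to the siblings and their issue.
That amount (₹1,530,000) is divided into 3 shares of ₹510,000: Ualani and Quilla each take ₹510,000; Anna's ₹510,000 share passes to Anna's issue.
Anna's share (₹510,000) is divided into 2 shares of ₹255,000: Miko and Teodor each take ₹255,000.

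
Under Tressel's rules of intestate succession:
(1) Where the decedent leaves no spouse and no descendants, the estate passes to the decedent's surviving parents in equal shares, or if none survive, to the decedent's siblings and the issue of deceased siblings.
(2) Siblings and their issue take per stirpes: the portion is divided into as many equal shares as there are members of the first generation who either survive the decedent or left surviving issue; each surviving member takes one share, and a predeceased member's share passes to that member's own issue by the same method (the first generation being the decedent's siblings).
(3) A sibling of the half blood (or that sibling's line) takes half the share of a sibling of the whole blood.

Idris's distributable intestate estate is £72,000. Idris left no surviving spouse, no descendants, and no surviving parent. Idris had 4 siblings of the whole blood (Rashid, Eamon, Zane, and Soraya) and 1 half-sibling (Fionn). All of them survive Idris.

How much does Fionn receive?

Fionn receives £8,000.

The entire £72,000 passes to the siblings and their issue.
Counting each half-blood sibling's line as half a unit, there are 9/2 units in £72,000, so one unit is £16,000. Whole-blood lines (Rashid, Eamon, Zane, and Soraya) take £16,000 each; half-blood lines (Fionn) take £8,000 each.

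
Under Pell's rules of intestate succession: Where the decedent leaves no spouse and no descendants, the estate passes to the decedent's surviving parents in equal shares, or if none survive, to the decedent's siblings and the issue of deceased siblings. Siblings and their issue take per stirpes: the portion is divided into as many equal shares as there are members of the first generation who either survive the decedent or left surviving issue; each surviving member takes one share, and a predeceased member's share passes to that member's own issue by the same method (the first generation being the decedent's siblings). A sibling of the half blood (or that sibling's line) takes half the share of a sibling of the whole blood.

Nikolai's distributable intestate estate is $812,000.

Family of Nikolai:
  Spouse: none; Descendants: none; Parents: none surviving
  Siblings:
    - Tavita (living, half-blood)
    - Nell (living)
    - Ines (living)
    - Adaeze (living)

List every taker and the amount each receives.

The entire $812,000 passes to the siblings and their issue.
Counting each half-blood sibling's line as half a unit, there are 7/2 units in $812,000, so one unit is $232,000. Whole-blood lines (Nell, Ines, and Adaeze) take $232,000 each; half-blood lines (Tavita) take $116,000 each.

Tavita: $116,000; Nell: $232,000; Ines: $232,000; Adaeze: $232,000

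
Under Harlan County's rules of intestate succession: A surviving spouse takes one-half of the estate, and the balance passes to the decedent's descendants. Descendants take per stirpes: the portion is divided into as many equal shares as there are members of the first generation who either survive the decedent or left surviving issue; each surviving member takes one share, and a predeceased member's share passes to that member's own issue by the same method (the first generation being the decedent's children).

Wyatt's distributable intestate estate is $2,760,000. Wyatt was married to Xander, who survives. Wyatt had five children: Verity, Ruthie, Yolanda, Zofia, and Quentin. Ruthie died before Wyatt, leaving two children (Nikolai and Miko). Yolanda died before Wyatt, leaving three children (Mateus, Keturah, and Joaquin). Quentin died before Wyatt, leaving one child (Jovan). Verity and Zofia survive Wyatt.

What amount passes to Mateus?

Mateus receives $92,000.

Xander takes one-half of $2,760,000 = $1,380,000. The remaining $1,380,000 passes to the descendants.
The descendants' portion ($1,380,000) is divided into 5 shares of $276,000: Verity and Zofia each take $276,000; Ruthie's $276,000 share passes to Ruthie's issue; Yolanda's $276,000 share passes to Yolanda's issue; Quentin's $276,000 share passes to Quentin's issue.
Ruthie's share ($276,000) is divided into 2 shares of $138,000: Nikolai and Miko each take $138,000.
Yolanda's share ($276,000) is divided into 3 shares of $92,000: Mateus, Keturah, and Joaquin each take $92,000.
Quentin's share ($276,000) passes entirely to Jovan.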